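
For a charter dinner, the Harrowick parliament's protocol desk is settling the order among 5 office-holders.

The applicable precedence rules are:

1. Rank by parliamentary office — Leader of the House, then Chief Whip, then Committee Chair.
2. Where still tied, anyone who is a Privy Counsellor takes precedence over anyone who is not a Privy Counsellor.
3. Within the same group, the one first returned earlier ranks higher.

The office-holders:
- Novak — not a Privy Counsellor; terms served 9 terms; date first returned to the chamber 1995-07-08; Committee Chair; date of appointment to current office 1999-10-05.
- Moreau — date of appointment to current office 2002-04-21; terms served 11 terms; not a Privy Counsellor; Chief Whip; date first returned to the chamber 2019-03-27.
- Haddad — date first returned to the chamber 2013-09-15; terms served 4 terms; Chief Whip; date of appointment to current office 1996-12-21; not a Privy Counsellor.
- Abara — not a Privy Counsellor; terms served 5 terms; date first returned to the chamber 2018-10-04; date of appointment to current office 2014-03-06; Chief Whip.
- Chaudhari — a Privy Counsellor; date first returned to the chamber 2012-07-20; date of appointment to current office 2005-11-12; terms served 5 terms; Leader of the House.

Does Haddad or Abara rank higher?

Haddad

By parliamentary office: Chaudhari (Leader of the House); then Haddad, Abara and Moreau (Chief Whip); then Novak (Committee Chair).
Haddad, Abara and Moreau are each not a Privy Counsellor, so the next rule applies.
Among Haddad, Abara and Moreau, by date first returned to the chamber (earlier first): Haddad (2013-09-15) before Abara (2018-10-04) before Moreau (2019-03-27).
So Haddad takes precedence.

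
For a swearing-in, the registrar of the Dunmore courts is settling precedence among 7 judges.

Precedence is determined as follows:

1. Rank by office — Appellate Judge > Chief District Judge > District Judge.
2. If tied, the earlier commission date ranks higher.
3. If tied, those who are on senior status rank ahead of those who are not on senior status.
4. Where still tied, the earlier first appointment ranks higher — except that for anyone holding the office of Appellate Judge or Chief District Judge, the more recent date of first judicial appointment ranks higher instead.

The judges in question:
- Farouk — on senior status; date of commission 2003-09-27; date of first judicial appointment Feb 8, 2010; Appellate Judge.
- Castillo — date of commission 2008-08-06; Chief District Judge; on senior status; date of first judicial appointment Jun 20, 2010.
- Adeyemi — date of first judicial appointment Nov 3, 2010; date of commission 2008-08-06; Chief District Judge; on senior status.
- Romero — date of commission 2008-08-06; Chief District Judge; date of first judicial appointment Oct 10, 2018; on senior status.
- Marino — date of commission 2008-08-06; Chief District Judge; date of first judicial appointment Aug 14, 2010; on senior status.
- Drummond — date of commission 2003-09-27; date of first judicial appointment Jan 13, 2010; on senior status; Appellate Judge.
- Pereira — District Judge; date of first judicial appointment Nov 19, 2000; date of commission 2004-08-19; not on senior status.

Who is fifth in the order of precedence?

By office: Farouk and Drummond (Appellate Judge); then Romero, Adeyemi, Marino and Castillo (Chief District Judge); then Pereira (District Judge).
Farouk and Drummond both have date of commission 2003-09-27, so the next rule applies.
Farouk and Drummond are each on senior status, so the next rule applies.
Among Farouk and Drummond, by date of first judicial appointment (later first) (reversed rule for this group): Farouk (Feb 8, 2010) before Drummond (Jan 13, 2010).
Romero, Adeyemi, Marino and Castillo all have date of commission 2008-08-06, so the next rule applies.
Romero, Adeyemi, Marino and Castillo are each on senior status, so the next rule applies.
Among Romero, Adeyemi, Marino and Castillo, by date of first judicial appointment (later first) (reversed rule for this group): Romero (Oct 10, 2018) before Adeyemi (Nov 3, 2010) before Marino (Aug 14, 2010) before Castillo (Jun 20, 2010).
Order: Farouk, Drummond, Romero, Adeyemi, Marino, Castillo, Pereira.

Marino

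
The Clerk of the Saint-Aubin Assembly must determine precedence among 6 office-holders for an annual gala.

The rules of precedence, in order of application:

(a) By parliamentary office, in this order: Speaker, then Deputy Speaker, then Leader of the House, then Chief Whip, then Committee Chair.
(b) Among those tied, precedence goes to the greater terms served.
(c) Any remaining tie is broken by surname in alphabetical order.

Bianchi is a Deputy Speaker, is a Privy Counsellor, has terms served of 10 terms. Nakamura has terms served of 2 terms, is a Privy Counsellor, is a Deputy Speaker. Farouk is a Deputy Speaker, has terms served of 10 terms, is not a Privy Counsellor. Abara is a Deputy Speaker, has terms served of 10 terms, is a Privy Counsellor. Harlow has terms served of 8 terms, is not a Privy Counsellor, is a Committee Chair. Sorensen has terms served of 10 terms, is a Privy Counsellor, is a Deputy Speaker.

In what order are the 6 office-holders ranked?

By parliamentary office: Abara, Bianchi, Farouk, Sorensen and Nakamura (Deputy Speaker); then Harlow (Committee Chair).
Among Abara, Bianchi, Farouk, Sorensen and Nakamura, by terms served (higher first): Abara, Bianchi, Farouk and Sorensen (10 terms) before Nakamura (2 terms).
Among Abara, Bianchi, Farouk and Sorensen, alphabetically by surname: Abara before Bianchi before Farouk before Sorensen.
Full order: Abara, Bianchi, Farouk, Sorensen, Nakamura, Harlow.

Abara, Bianchi, Farouk, Sorensen, Nakamura, Harlow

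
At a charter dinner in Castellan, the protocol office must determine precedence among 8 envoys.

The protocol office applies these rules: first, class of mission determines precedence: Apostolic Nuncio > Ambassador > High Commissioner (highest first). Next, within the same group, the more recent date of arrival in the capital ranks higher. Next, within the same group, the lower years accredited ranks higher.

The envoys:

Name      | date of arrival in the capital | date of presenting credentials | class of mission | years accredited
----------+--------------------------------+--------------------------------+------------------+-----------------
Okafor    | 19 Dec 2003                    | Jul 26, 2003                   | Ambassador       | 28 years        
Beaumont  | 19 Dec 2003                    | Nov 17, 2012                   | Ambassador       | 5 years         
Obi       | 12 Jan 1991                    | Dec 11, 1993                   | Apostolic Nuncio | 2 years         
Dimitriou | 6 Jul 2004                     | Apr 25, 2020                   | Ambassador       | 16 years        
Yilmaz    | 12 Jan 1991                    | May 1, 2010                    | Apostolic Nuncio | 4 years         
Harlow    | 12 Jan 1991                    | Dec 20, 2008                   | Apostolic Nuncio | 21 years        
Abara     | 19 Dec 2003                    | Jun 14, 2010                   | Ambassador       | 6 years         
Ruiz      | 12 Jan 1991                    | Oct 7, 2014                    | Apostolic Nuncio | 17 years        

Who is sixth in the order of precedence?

Beaumont

By class of mission: Obi, Yilmaz, Ruiz and Harlow (Apostolic Nuncio); then Dimitriou, Beaumont, Abara and Okafor (Ambassador).
Obi, Yilmaz, Ruiz and Harlow all have date of arrival in the capital 12 Jan 1991, so the next rule applies.
Among Obi, Yilmaz, Ruiz and Harlow, by years accredited (lower first): Obi (2 years) before Yilmaz (4 years) before Ruiz (17 years) before Harlow (21 years).
Among Dimitriou, Beaumont, Abara and Okafor, by date of arrival in the capital (later first): Dimitriou (6 Jul 2004) before Beaumont, Abara and Okafor (19 Dec 2003).
Among Beaumont, Abara and Okafor, by years accredited (lower first): Beaumont (5 years) before Abara (6 years) before Okafor (28 years).
Order: Obi, Yilmaz, Ruiz, Harlow, Dimitriou, Beaumont, Abara, Okafor.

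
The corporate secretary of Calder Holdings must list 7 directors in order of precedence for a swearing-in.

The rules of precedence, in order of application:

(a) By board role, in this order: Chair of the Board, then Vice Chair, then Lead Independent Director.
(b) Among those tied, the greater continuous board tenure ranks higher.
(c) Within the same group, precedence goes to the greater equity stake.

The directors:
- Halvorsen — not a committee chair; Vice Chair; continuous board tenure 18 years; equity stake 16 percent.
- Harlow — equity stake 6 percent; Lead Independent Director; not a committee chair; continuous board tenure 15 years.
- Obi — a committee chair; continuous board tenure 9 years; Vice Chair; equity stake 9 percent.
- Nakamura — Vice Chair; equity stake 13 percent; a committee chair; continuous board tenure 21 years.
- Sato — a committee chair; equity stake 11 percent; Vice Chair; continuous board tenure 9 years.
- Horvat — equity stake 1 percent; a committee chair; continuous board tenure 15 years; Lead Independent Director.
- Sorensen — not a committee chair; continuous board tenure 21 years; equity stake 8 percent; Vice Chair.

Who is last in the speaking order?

By board role: Nakamura, Sorensen, Halvorsen, Sato and Obi (Vice Chair); then Harlow and Horvat (Lead Independent Director).
Among Nakamura, Sorensen, Halvorsen, Sato and Obi, by continuous board tenure (higher first): Nakamura and Sorensen (21 years) before Halvorsen (18 years) before Sato and Obi (9 years).
Among Nakamura and Sorensen, by equity stake (higher first): Nakamura (13 percent) before Sorensen (8 percent).
Among Sato and Obi, by equity stake (higher first): Sato (11 percent) before Obi (9 percent).
Harlow and Horvat both have continuous board tenure 15 years, so the next rule applies.
Among Harlow and Horvat, by equity stake (higher first): Harlow (6 percent) before Horvat (1 percent).
Order: Nakamura, Sorensen, Halvorsen, Sato, Obi, Harlow, Horvat.

Horvat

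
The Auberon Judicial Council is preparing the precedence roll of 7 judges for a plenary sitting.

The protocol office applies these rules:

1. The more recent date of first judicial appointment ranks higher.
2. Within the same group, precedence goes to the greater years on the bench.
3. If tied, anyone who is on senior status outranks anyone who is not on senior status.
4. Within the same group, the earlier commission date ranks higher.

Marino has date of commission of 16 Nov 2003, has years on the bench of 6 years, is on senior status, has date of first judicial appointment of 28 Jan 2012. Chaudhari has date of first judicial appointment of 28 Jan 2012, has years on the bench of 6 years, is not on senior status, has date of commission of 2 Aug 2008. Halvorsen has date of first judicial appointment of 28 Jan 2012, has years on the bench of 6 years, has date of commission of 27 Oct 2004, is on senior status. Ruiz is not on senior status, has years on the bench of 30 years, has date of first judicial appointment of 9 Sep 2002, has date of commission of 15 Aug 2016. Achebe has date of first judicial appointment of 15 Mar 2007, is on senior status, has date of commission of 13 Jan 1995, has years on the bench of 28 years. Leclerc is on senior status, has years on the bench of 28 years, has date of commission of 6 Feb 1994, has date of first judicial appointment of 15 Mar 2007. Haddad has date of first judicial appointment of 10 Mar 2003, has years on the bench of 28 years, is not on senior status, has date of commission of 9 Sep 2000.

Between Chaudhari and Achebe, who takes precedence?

By date of first judicial appointment (later first): Marino, Halvorsen and Chaudhari (each 28 Jan 2012); then Leclerc and Achebe (both 15 Mar 2007); then Haddad (10 Mar 2003); then Ruiz (9 Sep 2002).
Marino, Halvorsen and Chaudhari all have years on the bench 6 years, so the next rule applies.
Among Marino, Halvorsen and Chaudhari, on senior status before not on senior status: Marino and Halvorsen (on senior status) before Chaudhari (not on senior status).
Among Marino and Halvorsen, by date of commission (earlier first): Marino (16 Nov 2003) before Halvorsen (27 Oct 2004).
Leclerc and Achebe both have years on the bench 28 years, so the next rule applies.
Leclerc and Achebe are each on senior status, so the next rule applies.
Among Leclerc and Achebe, by date of commission (earlier first): Leclerc (6 Feb 1994) before Achebe (13 Jan 1995).
So Chaudhari takes precedence.

Chaudhari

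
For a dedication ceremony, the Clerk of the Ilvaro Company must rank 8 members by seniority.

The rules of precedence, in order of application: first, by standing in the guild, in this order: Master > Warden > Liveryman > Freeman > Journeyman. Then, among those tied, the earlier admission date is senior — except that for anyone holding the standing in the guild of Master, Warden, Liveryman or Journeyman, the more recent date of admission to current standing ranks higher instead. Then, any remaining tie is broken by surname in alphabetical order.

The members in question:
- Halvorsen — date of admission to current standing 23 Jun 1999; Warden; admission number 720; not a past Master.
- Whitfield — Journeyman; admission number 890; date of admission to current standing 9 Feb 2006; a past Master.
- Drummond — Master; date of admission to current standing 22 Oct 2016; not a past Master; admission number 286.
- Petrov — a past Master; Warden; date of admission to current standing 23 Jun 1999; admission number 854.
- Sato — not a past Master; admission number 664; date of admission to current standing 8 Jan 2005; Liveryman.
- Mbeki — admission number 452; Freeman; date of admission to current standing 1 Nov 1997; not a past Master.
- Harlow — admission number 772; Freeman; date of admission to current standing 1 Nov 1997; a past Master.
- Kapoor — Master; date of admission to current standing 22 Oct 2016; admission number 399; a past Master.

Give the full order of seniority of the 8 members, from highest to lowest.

By standing in the guild: Drummond and Kapoor (Master); then Halvorsen and Petrov (Warden); then Sato (Liveryman); then Harlow and Mbeki (Freeman); then Whitfield (Journeyman).
Drummond and Kapoor both have date of admission to current standing 22 Oct 2016, so the next rule applies.
Among Drummond and Kapoor, alphabetically by surname: Drummond before Kapoor.
Halvorsen and Petrov both have date of admission to current standing 23 Jun 1999, so the next rule applies.
Among Halvorsen and Petrov, alphabetically by surname: Halvorsen before Petrov.
Harlow and Mbeki both have date of admission to current standing 1 Nov 1997, so the next rule applies.
Among Harlow and Mbeki, alphabetically by surname: Harlow before Mbeki.
Full order: Drummond, Kapoor, Halvorsen, Petrov, Sato, Harlow, Mbeki, Whitfield.

Drummond, Kapoor, Halvorsen, Petrov, Sato, Harlow, Mbeki, Whitfield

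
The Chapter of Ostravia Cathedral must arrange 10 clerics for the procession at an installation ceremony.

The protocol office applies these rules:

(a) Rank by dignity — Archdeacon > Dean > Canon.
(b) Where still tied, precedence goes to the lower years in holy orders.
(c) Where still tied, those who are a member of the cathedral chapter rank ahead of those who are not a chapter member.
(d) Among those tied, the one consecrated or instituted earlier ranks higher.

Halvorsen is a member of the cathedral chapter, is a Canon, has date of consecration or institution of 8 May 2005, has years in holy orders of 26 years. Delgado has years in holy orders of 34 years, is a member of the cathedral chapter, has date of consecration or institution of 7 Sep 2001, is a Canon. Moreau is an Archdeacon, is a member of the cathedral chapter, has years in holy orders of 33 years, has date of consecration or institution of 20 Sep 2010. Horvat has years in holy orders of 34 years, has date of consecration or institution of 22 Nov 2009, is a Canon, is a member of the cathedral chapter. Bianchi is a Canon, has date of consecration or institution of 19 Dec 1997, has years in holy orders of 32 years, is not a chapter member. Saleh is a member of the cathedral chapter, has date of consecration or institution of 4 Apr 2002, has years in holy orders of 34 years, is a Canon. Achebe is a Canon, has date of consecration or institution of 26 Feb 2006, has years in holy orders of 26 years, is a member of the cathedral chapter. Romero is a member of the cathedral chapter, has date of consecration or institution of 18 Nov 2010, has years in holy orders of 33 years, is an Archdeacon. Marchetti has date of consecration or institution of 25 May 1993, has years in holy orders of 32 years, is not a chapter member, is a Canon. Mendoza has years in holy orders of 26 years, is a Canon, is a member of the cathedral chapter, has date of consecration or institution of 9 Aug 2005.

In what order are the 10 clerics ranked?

By dignity: Moreau and Romero (Archdeacon); then Halvorsen, Mendoza, Achebe, Marchetti, Bianchi, Delgado, Saleh and Horvat (Canon).
Moreau and Romero both have years in holy orders 33 years, so the next rule applies.
Moreau and Romero are each a member of the cathedral chapter, so the next rule applies.
Among Moreau and Romero, by date of consecration or institution (earlier first): Moreau (20 Sep 2010) before Romero (18 Nov 2010).
Among Halvorsen, Mendoza, Achebe, Marchetti, Bianchi, Delgado, Saleh and Horvat, by years in holy orders (lower first): Halvorsen, Mendoza and Achebe (26 years) before Marchetti and Bianchi (32 years) before Delgado, Saleh and Horvat (34 years).
Halvorsen, Mendoza and Achebe are each a member of the cathedral chapter, so the next rule applies.
Among Halvorsen, Mendoza and Achebe, by date of consecration or institution (earlier first): Halvorsen (8 May 2005) before Mendoza (9 Aug 2005) before Achebe (26 Feb 2006).
Marchetti and Bianchi are each not a chapter member, so the next rule applies.
Among Marchetti and Bianchi, by date of consecration or institution (earlier first): Marchetti (25 May 1993) before Bianchi (19 Dec 1997).
Delgado, Saleh and Horvat are each a member of the cathedral chapter, so the next rule applies.
Among Delgado, Saleh and Horvat, by date of consecration or institution (earlier first): Delgado (7 Sep 2001) before Saleh (4 Apr 2002) before Horvat (22 Nov 2009).
Full order: Moreau, Romero, Halvorsen, Mendoza, Achebe, Marchetti, Bianchi, Delgado, Saleh, Horvat.

Moreau, Romero, Halvorsen, Mendoza, Achebe, Marchetti, Bianchi, Delgado, Saleh, Horvat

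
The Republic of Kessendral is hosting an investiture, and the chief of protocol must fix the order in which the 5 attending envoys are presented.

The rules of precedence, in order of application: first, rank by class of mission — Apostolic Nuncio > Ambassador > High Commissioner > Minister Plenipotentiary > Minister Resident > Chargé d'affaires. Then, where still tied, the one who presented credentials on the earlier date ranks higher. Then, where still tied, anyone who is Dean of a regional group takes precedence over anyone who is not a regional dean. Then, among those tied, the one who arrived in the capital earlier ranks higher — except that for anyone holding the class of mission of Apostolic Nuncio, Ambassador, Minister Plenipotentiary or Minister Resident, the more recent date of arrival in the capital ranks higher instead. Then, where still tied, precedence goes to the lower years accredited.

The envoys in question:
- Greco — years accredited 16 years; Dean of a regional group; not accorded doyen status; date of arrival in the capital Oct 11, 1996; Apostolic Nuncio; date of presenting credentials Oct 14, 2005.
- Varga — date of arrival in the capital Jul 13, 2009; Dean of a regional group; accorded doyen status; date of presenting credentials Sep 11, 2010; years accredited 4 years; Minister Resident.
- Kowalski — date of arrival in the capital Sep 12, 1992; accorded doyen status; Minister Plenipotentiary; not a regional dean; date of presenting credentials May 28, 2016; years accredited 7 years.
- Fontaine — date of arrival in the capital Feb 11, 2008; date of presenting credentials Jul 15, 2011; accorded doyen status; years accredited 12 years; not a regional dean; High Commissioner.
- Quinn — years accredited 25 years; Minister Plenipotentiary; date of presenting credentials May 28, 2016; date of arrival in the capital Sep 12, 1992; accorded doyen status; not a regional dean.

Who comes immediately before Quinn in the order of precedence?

Kowalski

By class of mission: Greco (Apostolic Nuncio); then Fontaine (High Commissioner); then Kowalski and Quinn (Minister Plenipotentiary); then Varga (Minister Resident).
Kowalski and Quinn both have date of presenting credentials May 28, 2016, so the next rule applies.
Kowalski and Quinn are each not a regional dean, so the next rule applies.
Kowalski and Quinn both have date of arrival in the capital Sep 12, 1992, so the next rule applies.
Among Kowalski and Quinn, by years accredited (lower first): Kowalski (7 years) before Quinn (25 years).
Order: Greco, Fontaine, Kowalski, Quinn, Varga.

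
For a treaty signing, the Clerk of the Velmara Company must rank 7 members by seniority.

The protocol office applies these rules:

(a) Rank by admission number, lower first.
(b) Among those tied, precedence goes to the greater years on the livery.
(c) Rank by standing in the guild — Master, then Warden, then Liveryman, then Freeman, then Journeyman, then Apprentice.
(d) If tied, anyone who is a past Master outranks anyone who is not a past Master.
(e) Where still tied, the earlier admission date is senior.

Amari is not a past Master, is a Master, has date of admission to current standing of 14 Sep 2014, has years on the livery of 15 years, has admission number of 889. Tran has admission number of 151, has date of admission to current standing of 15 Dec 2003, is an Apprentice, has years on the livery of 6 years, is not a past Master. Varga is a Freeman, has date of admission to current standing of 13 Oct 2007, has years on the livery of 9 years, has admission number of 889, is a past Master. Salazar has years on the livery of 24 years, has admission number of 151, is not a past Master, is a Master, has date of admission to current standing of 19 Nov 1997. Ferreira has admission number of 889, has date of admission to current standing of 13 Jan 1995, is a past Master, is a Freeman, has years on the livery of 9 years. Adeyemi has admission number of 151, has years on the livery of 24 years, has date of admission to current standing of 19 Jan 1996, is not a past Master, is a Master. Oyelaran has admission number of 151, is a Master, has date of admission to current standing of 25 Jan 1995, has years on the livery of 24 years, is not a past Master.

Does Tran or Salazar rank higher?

Salazar

By admission number (lower first): Oyelaran, Adeyemi, Salazar and Tran (each 151); then Amari, Ferreira and Varga (each 889).
Among Oyelaran, Adeyemi, Salazar and Tran, by years on the livery (higher first): Oyelaran, Adeyemi and Salazar (24 years) before Tran (6 years).
Oyelaran, Adeyemi and Salazar are each Master, so the next rule applies.
Oyelaran, Adeyemi and Salazar are each not a past Master, so the next rule applies.
Among Oyelaran, Adeyemi and Salazar, by date of admission to current standing (earlier first): Oyelaran (25 Jan 1995) before Adeyemi (19 Jan 1996) before Salazar (19 Nov 1997).
Among Amari, Ferreira and Varga, by years on the livery (higher first): Amari (15 years) before Ferreira and Varga (9 years).
Ferreira and Varga are each Freeman, so the next rule applies.
Ferreira and Varga are each a past Master, so the next rule applies.
Among Ferreira and Varga, by date of admission to current standing (earlier first): Ferreira (13 Jan 1995) before Varga (13 Oct 2007).
So Salazar takes precedence.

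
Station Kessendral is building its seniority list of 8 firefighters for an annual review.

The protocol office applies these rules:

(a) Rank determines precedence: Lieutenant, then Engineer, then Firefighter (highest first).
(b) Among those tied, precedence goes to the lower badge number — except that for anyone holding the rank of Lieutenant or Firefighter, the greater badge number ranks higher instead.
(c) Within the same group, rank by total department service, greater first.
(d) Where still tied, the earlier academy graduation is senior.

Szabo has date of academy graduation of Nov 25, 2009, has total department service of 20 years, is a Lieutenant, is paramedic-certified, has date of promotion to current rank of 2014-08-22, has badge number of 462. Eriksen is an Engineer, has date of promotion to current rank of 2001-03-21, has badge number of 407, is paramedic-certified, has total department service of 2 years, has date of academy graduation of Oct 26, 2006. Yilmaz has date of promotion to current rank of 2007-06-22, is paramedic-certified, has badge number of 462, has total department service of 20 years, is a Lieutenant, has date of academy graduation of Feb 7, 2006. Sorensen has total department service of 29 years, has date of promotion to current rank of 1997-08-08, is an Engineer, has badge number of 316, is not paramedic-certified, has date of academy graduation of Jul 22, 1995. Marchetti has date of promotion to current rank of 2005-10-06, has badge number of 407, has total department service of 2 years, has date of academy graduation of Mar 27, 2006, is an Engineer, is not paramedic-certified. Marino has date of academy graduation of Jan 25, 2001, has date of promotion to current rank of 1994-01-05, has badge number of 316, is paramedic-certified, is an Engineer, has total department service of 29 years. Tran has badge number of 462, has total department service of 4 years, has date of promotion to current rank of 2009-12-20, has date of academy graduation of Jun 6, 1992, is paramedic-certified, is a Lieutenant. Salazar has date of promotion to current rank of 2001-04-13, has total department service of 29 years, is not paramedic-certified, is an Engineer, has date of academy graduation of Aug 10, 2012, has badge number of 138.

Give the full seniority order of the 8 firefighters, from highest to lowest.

By rank: Yilmaz, Szabo and Tran (Lieutenant); then Salazar, Sorensen, Marino, Marchetti and Eriksen (Engineer).
Yilmaz, Szabo and Tran all have badge number 462, so the next rule applies.
Among Yilmaz, Szabo and Tran, by total department service (higher first): Yilmaz and Szabo (20 years) before Tran (4 years).
Among Yilmaz and Szabo, by date of academy graduation (earlier first): Yilmaz (Feb 7, 2006) before Szabo (Nov 25, 2009).
Among Salazar, Sorensen, Marino, Marchetti and Eriksen, by badge number (lower first): Salazar (138) before Sorensen and Marino (316) before Marchetti and Eriksen (407).
Sorensen and Marino both have total department service 29 years, so the next rule applies.
Among Sorensen and Marino, by date of academy graduation (earlier first): Sorensen (Jul 22, 1995) before Marino (Jan 25, 2001).
Marchetti and Eriksen both have total department service 2 years, so the next rule applies.
Among Marchetti and Eriksen, by date of academy graduation (earlier first): Marchetti (Mar 27, 2006) before Eriksen (Oct 26, 2006).
Full order: Yilmaz, Szabo, Tran, Salazar, Sorensen, Marino, Marchetti, Eriksen.

Yilmaz, Szabo, Tran, Salazar, Sorensen, Marino, Marchetti, Eriksen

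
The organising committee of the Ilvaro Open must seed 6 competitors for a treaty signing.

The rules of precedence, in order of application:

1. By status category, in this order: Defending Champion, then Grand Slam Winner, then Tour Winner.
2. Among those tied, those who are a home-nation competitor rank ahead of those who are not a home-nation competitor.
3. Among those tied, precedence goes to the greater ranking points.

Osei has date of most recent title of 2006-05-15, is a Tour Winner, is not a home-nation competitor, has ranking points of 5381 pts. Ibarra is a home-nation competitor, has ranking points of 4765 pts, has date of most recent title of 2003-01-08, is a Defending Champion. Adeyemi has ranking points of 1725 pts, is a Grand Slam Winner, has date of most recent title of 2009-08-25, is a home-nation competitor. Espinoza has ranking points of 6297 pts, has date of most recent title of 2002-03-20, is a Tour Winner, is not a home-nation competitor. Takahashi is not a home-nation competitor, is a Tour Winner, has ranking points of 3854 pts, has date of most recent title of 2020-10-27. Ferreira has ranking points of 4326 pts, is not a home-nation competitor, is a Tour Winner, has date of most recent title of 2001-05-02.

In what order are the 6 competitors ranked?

By status category: Ibarra (Defending Champion); then Adeyemi (Grand Slam Winner); then Espinoza, Osei, Ferreira and Takahashi (Tour Winner).
Espinoza, Osei, Ferreira and Takahashi are each not a home-nation competitor, so the next rule applies.
Among Espinoza, Osei, Ferreira and Takahashi, by ranking points (higher first): Espinoza (6297 pts) before Osei (5381 pts) before Ferreira (4326 pts) before Takahashi (3854 pts).
Full order: Ibarra, Adeyemi, Espinoza, Osei, Ferreira, Takahashi.

Ibarra, Adeyemi, Espinoza, Osei, Ferreira, Takahashi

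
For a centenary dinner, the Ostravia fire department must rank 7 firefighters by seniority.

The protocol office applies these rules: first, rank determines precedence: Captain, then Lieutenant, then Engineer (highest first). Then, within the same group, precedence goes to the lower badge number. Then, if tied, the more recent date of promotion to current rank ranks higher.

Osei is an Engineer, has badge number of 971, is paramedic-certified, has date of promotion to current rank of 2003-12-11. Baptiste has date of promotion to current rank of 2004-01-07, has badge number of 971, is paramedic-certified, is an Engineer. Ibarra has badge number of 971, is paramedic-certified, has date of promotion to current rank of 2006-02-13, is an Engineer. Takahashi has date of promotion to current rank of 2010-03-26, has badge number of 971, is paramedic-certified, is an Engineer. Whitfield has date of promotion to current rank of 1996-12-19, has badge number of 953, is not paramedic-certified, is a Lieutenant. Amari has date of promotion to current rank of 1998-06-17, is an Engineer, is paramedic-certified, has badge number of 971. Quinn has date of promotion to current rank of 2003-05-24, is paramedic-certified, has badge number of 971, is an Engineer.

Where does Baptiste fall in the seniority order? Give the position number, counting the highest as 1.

4

By rank: Whitfield (Lieutenant); then Takahashi, Ibarra, Baptiste, Osei, Quinn and Amari (Engineer).
Takahashi, Ibarra, Baptiste, Osei, Quinn and Amari all have badge number 971, so the next rule applies.
Among Takahashi, Ibarra, Baptiste, Osei, Quinn and Amari, by date of promotion to current rank (later first): Takahashi (2010-03-26) before Ibarra (2006-02-13) before Baptiste (2004-01-07) before Osei (2003-12-11) before Quinn (2003-05-24) before Amari (1998-06-17).
Order: Whitfield, Takahashi, Ibarra, Baptiste, Osei, Quinn, Amari. So position 4.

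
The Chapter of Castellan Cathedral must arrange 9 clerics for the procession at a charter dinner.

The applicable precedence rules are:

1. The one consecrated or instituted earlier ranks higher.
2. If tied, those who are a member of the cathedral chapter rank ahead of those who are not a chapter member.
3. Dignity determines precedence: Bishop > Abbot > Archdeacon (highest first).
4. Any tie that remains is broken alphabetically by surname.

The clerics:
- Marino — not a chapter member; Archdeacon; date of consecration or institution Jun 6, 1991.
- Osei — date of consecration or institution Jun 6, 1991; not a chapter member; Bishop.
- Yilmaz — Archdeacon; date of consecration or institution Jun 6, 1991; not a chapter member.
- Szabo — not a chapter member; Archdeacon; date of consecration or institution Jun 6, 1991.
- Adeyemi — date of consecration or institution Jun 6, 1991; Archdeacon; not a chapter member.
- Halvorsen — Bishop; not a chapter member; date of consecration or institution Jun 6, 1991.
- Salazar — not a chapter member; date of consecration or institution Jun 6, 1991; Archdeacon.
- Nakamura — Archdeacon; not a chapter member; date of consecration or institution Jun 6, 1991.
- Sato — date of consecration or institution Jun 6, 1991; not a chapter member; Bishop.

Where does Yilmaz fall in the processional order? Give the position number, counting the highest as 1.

By date of consecration or institution (earlier first): Halvorsen, Osei, Sato, Adeyemi, Marino, Nakamura, Salazar, Szabo and Yilmaz (each Jun 6, 1991).
Halvorsen, Osei, Sato, Adeyemi, Marino, Nakamura, Salazar, Szabo and Yilmaz are each not a chapter member, so the next rule applies.
Among Halvorsen, Osei, Sato, Adeyemi, Marino, Nakamura, Salazar, Szabo and Yilmaz, by dignity: Halvorsen, Osei and Sato (Bishop) before Adeyemi, Marino, Nakamura, Salazar, Szabo and Yilmaz (Archdeacon).
Among Halvorsen, Osei and Sato, alphabetically by surname: Halvorsen before Osei before Sato.
Among Adeyemi, Marino, Nakamura, Salazar, Szabo and Yilmaz, alphabetically by surname: Adeyemi before Marino before Nakamura before Salazar before Szabo before Yilmaz.
Order: Halvorsen, Osei, Sato, Adeyemi, Marino, Nakamura, Salazar, Szabo, Yilmaz. So position 9.

9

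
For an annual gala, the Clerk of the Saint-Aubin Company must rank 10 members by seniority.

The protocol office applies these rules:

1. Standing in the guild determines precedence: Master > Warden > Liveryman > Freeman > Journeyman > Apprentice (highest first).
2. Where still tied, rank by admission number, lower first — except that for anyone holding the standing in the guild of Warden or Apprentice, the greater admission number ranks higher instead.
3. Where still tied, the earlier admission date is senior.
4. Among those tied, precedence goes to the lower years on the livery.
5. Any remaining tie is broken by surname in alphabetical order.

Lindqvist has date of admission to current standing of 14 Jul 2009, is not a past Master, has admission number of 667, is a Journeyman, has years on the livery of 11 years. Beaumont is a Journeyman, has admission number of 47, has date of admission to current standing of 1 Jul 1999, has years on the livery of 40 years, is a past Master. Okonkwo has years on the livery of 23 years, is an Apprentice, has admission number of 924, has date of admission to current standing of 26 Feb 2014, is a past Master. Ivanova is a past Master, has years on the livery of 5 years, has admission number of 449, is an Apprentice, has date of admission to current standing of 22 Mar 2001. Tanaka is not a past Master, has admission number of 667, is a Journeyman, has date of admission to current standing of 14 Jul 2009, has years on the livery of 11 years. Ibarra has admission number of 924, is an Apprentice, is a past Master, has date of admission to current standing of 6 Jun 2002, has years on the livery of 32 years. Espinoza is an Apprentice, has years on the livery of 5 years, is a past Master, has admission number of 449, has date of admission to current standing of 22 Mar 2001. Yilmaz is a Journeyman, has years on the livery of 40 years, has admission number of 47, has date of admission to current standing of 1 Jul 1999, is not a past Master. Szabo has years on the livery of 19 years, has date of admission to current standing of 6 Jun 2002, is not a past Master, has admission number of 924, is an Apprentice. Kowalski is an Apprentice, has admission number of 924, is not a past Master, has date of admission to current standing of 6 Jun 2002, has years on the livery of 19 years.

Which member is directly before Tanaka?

Lindqvist

By standing in the guild: Beaumont, Yilmaz, Lindqvist and Tanaka (Journeyman); then Kowalski, Szabo, Ibarra, Okonkwo, Espinoza and Ivanova (Apprentice).
Among Beaumont, Yilmaz, Lindqvist and Tanaka, by admission number (lower first): Beaumont and Yilmaz (47) before Lindqvist and Tanaka (667).
Beaumont and Yilmaz both have date of admission to current standing 1 Jul 1999, so the next rule applies.
Beaumont and Yilmaz both have years on the livery 40 years, so the next rule applies.
Among Beaumont and Yilmaz, alphabetically by surname: Beaumont before Yilmaz.
Lindqvist and Tanaka both have date of admission to current standing 14 Jul 2009, so the next rule applies.
Lindqvist and Tanaka both have years on the livery 11 years, so the next rule applies.
Among Lindqvist and Tanaka, alphabetically by surname: Lindqvist before Tanaka.
Among Kowalski, Szabo, Ibarra, Okonkwo, Espinoza and Ivanova, by admission number (higher first) (reversed rule for this group): Kowalski, Szabo, Ibarra and Okonkwo (924) before Espinoza and Ivanova (449).
Among Kowalski, Szabo, Ibarra and Okonkwo, by date of admission to current standing (earlier first): Kowalski, Szabo and Ibarra (6 Jun 2002) before Okonkwo (26 Feb 2014).
Among Kowalski, Szabo and Ibarra, by years on the livery (lower first): Kowalski and Szabo (19 years) before Ibarra (32 years).
Among Kowalski and Szabo, alphabetically by surname: Kowalski before Szabo.
Espinoza and Ivanova both have date of admission to current standing 22 Mar 2001, so the next rule applies.
Espinoza and Ivanova both have years on the livery 5 years, so the next rule applies.
Among Espinoza and Ivanova, alphabetically by surname: Espinoza before Ivanova.
Order: Beaumont, Yilmaz, Lindqvist, Tanaka, Kowalski, Szabo, Ibarra, Okonkwo, Espinoza, Ivanova.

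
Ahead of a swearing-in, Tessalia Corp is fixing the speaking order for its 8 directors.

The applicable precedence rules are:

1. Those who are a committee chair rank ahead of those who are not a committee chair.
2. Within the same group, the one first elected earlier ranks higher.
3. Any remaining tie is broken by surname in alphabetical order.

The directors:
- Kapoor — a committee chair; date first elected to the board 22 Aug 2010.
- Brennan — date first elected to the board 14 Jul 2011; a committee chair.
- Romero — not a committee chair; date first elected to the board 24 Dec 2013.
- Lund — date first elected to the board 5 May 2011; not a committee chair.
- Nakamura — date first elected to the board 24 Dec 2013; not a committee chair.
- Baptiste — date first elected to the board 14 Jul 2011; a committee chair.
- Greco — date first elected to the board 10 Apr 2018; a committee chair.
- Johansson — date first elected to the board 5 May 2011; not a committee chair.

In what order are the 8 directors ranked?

Kapoor, Baptiste, Brennan, Greco, Johansson, Lund, Nakamura, Romero

By the first rule: Kapoor, Baptiste, Brennan and Greco (each a committee chair); then Johansson, Lund, Nakamura and Romero (each not a committee chair).
Among Kapoor, Baptiste, Brennan and Greco, by date first elected to the board (earlier first): Kapoor (22 Aug 2010) before Baptiste and Brennan (14 Jul 2011) before Greco (10 Apr 2018).
Among Baptiste and Brennan, alphabetically by surname: Baptiste before Brennan.
Among Johansson, Lund, Nakamura and Romero, by date first elected to the board (earlier first): Johansson and Lund (5 May 2011) before Nakamura and Romero (24 Dec 2013).
Among Johansson and Lund, alphabetically by surname: Johansson before Lund.
Among Nakamura and Romero, alphabetically by surname: Nakamura before Romero.
Full order: Kapoor, Baptiste, Brennan, Greco, Johansson, Lund, Nakamura, Romero.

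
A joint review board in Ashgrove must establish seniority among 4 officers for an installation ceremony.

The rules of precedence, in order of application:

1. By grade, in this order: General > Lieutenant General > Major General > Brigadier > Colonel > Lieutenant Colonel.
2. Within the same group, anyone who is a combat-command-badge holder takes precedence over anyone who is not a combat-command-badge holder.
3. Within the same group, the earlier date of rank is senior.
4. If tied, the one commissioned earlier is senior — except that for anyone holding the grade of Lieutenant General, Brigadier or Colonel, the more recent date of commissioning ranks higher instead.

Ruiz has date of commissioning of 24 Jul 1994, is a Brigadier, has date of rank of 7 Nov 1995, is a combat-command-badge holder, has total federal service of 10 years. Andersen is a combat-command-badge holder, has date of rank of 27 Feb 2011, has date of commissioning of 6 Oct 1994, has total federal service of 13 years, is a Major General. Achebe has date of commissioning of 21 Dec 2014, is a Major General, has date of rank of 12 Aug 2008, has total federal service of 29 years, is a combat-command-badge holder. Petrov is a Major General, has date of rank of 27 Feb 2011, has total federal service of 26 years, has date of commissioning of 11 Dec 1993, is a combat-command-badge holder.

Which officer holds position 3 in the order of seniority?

Andersen

By grade: Achebe, Petrov and Andersen (Major General); then Ruiz (Brigadier).
Achebe, Petrov and Andersen are each a combat-command-badge holder, so the next rule applies.
Among Achebe, Petrov and Andersen, by date of rank (earlier first): Achebe (12 Aug 2008) before Petrov and Andersen (27 Feb 2011).
Among Petrov and Andersen, by date of commissioning (earlier first): Petrov (11 Dec 1993) before Andersen (6 Oct 1994).
Order: Achebe, Petrov, Andersen, Ruiz.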